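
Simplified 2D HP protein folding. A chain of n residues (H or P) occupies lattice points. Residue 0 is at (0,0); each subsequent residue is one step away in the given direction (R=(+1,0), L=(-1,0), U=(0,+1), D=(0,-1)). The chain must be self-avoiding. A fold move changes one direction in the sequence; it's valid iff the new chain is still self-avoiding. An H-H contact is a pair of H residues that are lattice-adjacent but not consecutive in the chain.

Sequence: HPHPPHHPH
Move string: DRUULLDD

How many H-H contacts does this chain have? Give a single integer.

Positions: [(0, 0), (0, -1), (1, -1), (1, 0), (1, 1), (0, 1), (-1, 1), (-1, 0), (-1, -1)]
H-H contact: residue 0 @(0,0) - residue 5 @(0, 1)

Answer: 1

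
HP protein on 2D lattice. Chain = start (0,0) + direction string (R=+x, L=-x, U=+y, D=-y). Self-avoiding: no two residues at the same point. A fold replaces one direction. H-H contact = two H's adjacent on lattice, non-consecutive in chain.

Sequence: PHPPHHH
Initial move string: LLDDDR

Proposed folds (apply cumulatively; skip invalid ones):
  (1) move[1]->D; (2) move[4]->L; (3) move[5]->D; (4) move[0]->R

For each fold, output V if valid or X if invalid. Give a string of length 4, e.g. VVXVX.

Initial: LLDDDR -> [(0, 0), (-1, 0), (-2, 0), (-2, -1), (-2, -2), (-2, -3), (-1, -3)]
Fold 1: move[1]->D => LDDDDR VALID
Fold 2: move[4]->L => LDDDLR INVALID (collision), skipped
Fold 3: move[5]->D => LDDDDD VALID
Fold 4: move[0]->R => RDDDDD VALID

Answer: VXVV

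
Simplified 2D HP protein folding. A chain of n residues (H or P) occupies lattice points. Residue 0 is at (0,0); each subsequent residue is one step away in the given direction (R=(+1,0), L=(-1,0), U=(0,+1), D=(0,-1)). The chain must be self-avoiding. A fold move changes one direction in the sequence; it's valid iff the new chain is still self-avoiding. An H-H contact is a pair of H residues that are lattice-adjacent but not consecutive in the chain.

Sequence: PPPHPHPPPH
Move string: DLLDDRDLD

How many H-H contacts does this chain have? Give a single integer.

Answer: 0

Derivation:
Positions: [(0, 0), (0, -1), (-1, -1), (-2, -1), (-2, -2), (-2, -3), (-1, -3), (-1, -4), (-2, -4), (-2, -5)]
No H-H contacts found.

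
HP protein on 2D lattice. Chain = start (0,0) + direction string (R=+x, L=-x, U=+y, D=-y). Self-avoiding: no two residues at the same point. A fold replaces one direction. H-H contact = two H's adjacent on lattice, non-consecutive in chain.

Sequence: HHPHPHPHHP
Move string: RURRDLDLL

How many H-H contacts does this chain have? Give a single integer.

Positions: [(0, 0), (1, 0), (1, 1), (2, 1), (3, 1), (3, 0), (2, 0), (2, -1), (1, -1), (0, -1)]
H-H contact: residue 1 @(1,0) - residue 8 @(1, -1)

Answer: 1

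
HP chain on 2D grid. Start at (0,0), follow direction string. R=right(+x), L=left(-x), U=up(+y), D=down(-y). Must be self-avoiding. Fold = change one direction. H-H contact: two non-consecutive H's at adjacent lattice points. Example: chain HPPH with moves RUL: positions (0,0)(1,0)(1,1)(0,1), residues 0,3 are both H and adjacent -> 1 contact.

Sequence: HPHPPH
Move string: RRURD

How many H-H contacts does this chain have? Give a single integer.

Positions: [(0, 0), (1, 0), (2, 0), (2, 1), (3, 1), (3, 0)]
H-H contact: residue 2 @(2,0) - residue 5 @(3, 0)

Answer: 1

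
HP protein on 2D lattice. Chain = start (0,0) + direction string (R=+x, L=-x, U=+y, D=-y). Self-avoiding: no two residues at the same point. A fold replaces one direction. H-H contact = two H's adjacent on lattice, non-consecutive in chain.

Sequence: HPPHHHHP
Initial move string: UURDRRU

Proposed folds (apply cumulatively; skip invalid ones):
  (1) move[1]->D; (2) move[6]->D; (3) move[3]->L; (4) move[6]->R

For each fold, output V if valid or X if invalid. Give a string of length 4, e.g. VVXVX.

Answer: XVXV

Derivation:
Initial: UURDRRU -> [(0, 0), (0, 1), (0, 2), (1, 2), (1, 1), (2, 1), (3, 1), (3, 2)]
Fold 1: move[1]->D => UDRDRRU INVALID (collision), skipped
Fold 2: move[6]->D => UURDRRD VALID
Fold 3: move[3]->L => UURLRRD INVALID (collision), skipped
Fold 4: move[6]->R => UURDRRR VALID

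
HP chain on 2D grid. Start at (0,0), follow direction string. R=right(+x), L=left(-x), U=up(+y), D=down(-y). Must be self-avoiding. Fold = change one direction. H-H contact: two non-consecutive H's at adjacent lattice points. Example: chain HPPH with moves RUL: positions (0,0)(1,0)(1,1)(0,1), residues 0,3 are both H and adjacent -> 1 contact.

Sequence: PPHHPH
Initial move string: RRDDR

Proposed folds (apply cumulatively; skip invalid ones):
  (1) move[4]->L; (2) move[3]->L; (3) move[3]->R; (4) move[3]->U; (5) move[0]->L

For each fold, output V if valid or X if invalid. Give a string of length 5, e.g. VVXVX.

Answer: VVXXX

Derivation:
Initial: RRDDR -> [(0, 0), (1, 0), (2, 0), (2, -1), (2, -2), (3, -2)]
Fold 1: move[4]->L => RRDDL VALID
Fold 2: move[3]->L => RRDLL VALID
Fold 3: move[3]->R => RRDRL INVALID (collision), skipped
Fold 4: move[3]->U => RRDUL INVALID (collision), skipped
Fold 5: move[0]->L => LRDLL INVALID (collision), skipped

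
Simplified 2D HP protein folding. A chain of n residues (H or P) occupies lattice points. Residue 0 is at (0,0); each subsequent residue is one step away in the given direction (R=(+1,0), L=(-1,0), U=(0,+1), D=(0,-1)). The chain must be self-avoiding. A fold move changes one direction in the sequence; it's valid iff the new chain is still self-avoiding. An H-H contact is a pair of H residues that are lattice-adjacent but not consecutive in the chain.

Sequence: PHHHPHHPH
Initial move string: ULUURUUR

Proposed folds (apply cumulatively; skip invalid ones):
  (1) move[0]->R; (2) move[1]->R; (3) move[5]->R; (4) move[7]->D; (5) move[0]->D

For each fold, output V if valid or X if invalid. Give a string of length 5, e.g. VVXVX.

Answer: XVVXV

Derivation:
Initial: ULUURUUR -> [(0, 0), (0, 1), (-1, 1), (-1, 2), (-1, 3), (0, 3), (0, 4), (0, 5), (1, 5)]
Fold 1: move[0]->R => RLUURUUR INVALID (collision), skipped
Fold 2: move[1]->R => URUURUUR VALID
Fold 3: move[5]->R => URUURRUR VALID
Fold 4: move[7]->D => URUURRUD INVALID (collision), skipped
Fold 5: move[0]->D => DRUURRUR VALID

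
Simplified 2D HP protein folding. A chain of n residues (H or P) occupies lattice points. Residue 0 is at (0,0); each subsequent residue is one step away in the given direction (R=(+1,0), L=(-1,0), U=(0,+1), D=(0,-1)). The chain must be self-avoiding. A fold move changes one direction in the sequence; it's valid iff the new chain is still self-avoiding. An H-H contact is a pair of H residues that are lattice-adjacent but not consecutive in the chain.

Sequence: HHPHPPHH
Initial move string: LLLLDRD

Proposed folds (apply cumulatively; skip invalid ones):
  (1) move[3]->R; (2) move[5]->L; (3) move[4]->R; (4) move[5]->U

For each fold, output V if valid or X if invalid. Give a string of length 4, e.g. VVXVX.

Answer: XVXX

Derivation:
Initial: LLLLDRD -> [(0, 0), (-1, 0), (-2, 0), (-3, 0), (-4, 0), (-4, -1), (-3, -1), (-3, -2)]
Fold 1: move[3]->R => LLLRDRD INVALID (collision), skipped
Fold 2: move[5]->L => LLLLDLD VALID
Fold 3: move[4]->R => LLLLRLD INVALID (collision), skipped
Fold 4: move[5]->U => LLLLDUD INVALID (collision), skipped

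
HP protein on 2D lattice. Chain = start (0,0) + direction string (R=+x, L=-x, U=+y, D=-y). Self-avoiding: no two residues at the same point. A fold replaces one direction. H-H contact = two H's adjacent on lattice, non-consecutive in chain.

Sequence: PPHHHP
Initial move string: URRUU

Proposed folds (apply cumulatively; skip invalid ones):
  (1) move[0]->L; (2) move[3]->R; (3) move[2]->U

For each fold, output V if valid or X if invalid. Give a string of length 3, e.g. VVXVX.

Initial: URRUU -> [(0, 0), (0, 1), (1, 1), (2, 1), (2, 2), (2, 3)]
Fold 1: move[0]->L => LRRUU INVALID (collision), skipped
Fold 2: move[3]->R => URRRU VALID
Fold 3: move[2]->U => URURU VALID

Answer: XVV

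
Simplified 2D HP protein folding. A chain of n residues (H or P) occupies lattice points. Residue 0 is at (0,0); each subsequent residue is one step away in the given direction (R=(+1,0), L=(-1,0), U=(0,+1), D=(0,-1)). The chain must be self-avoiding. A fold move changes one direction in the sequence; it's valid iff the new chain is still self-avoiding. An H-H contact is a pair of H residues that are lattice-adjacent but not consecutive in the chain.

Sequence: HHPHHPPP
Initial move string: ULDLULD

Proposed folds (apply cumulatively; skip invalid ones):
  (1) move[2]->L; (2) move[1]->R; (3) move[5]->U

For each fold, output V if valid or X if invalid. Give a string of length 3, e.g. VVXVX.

Initial: ULDLULD -> [(0, 0), (0, 1), (-1, 1), (-1, 0), (-2, 0), (-2, 1), (-3, 1), (-3, 0)]
Fold 1: move[2]->L => ULLLULD VALID
Fold 2: move[1]->R => URLLULD INVALID (collision), skipped
Fold 3: move[5]->U => ULLLUUD INVALID (collision), skipped

Answer: VXX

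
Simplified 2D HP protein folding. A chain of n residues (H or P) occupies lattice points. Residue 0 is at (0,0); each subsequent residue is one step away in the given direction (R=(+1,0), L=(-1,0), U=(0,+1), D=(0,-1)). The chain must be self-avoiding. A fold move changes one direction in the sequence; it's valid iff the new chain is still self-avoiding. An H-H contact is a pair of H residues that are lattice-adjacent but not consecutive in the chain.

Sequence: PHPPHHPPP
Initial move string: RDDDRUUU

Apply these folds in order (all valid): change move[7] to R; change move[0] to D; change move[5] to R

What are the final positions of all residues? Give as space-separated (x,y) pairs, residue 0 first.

Answer: (0,0) (0,-1) (0,-2) (0,-3) (0,-4) (1,-4) (2,-4) (2,-3) (3,-3)

Derivation:
Initial moves: RDDDRUUU
Fold: move[7]->R => RDDDRUUR (positions: [(0, 0), (1, 0), (1, -1), (1, -2), (1, -3), (2, -3), (2, -2), (2, -1), (3, -1)])
Fold: move[0]->D => DDDDRUUR (positions: [(0, 0), (0, -1), (0, -2), (0, -3), (0, -4), (1, -4), (1, -3), (1, -2), (2, -2)])
Fold: move[5]->R => DDDDRRUR (positions: [(0, 0), (0, -1), (0, -2), (0, -3), (0, -4), (1, -4), (2, -4), (2, -3), (3, -3)])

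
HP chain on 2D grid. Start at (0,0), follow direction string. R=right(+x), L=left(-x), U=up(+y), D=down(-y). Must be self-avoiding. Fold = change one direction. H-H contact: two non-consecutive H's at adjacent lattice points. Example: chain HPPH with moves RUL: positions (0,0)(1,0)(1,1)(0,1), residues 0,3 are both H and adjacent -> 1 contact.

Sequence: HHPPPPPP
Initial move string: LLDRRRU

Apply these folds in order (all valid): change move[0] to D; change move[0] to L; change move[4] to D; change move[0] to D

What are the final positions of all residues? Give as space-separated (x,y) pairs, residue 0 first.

Initial moves: LLDRRRU
Fold: move[0]->D => DLDRRRU (positions: [(0, 0), (0, -1), (-1, -1), (-1, -2), (0, -2), (1, -2), (2, -2), (2, -1)])
Fold: move[0]->L => LLDRRRU (positions: [(0, 0), (-1, 0), (-2, 0), (-2, -1), (-1, -1), (0, -1), (1, -1), (1, 0)])
Fold: move[4]->D => LLDRDRU (positions: [(0, 0), (-1, 0), (-2, 0), (-2, -1), (-1, -1), (-1, -2), (0, -2), (0, -1)])
Fold: move[0]->D => DLDRDRU (positions: [(0, 0), (0, -1), (-1, -1), (-1, -2), (0, -2), (0, -3), (1, -3), (1, -2)])

Answer: (0,0) (0,-1) (-1,-1) (-1,-2) (0,-2) (0,-3) (1,-3) (1,-2)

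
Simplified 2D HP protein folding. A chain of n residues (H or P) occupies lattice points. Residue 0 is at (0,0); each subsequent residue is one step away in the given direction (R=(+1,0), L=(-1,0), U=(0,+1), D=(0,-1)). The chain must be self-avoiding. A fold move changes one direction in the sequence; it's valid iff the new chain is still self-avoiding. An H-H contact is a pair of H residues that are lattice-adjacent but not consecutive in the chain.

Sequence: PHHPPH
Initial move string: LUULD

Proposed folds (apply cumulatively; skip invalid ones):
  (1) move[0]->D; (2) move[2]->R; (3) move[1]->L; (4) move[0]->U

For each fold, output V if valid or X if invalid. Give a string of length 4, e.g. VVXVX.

Initial: LUULD -> [(0, 0), (-1, 0), (-1, 1), (-1, 2), (-2, 2), (-2, 1)]
Fold 1: move[0]->D => DUULD INVALID (collision), skipped
Fold 2: move[2]->R => LURLD INVALID (collision), skipped
Fold 3: move[1]->L => LLULD VALID
Fold 4: move[0]->U => ULULD VALID

Answer: XXVV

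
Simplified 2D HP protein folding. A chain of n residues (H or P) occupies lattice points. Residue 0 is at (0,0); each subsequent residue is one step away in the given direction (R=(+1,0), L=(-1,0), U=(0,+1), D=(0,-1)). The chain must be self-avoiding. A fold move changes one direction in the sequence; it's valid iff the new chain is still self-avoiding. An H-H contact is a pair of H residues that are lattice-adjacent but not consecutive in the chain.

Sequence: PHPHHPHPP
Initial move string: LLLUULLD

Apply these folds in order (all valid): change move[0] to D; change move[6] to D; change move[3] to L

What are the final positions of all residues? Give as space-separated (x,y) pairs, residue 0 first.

Answer: (0,0) (0,-1) (-1,-1) (-2,-1) (-3,-1) (-3,0) (-4,0) (-4,-1) (-4,-2)

Derivation:
Initial moves: LLLUULLD
Fold: move[0]->D => DLLUULLD (positions: [(0, 0), (0, -1), (-1, -1), (-2, -1), (-2, 0), (-2, 1), (-3, 1), (-4, 1), (-4, 0)])
Fold: move[6]->D => DLLUULDD (positions: [(0, 0), (0, -1), (-1, -1), (-2, -1), (-2, 0), (-2, 1), (-3, 1), (-3, 0), (-3, -1)])
Fold: move[3]->L => DLLLULDD (positions: [(0, 0), (0, -1), (-1, -1), (-2, -1), (-3, -1), (-3, 0), (-4, 0), (-4, -1), (-4, -2)])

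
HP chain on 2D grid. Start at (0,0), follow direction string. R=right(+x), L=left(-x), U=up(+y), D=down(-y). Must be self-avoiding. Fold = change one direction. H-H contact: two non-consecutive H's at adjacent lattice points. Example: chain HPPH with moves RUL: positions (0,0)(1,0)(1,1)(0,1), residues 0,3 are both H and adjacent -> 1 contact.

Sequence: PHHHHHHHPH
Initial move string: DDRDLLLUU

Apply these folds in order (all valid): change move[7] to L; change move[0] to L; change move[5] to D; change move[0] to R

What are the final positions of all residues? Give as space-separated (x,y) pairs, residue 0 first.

Initial moves: DDRDLLLUU
Fold: move[7]->L => DDRDLLLLU (positions: [(0, 0), (0, -1), (0, -2), (1, -2), (1, -3), (0, -3), (-1, -3), (-2, -3), (-3, -3), (-3, -2)])
Fold: move[0]->L => LDRDLLLLU (positions: [(0, 0), (-1, 0), (-1, -1), (0, -1), (0, -2), (-1, -2), (-2, -2), (-3, -2), (-4, -2), (-4, -1)])
Fold: move[5]->D => LDRDLDLLU (positions: [(0, 0), (-1, 0), (-1, -1), (0, -1), (0, -2), (-1, -2), (-1, -3), (-2, -3), (-3, -3), (-3, -2)])
Fold: move[0]->R => RDRDLDLLU (positions: [(0, 0), (1, 0), (1, -1), (2, -1), (2, -2), (1, -2), (1, -3), (0, -3), (-1, -3), (-1, -2)])

Answer: (0,0) (1,0) (1,-1) (2,-1) (2,-2) (1,-2) (1,-3) (0,-3) (-1,-3) (-1,-2)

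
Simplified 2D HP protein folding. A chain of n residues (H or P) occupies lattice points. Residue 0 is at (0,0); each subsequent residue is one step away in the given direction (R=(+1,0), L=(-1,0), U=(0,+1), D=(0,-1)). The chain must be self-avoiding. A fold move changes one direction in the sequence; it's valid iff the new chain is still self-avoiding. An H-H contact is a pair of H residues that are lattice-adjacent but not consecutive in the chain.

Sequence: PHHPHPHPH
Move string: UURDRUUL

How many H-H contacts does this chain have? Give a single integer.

Positions: [(0, 0), (0, 1), (0, 2), (1, 2), (1, 1), (2, 1), (2, 2), (2, 3), (1, 3)]
H-H contact: residue 1 @(0,1) - residue 4 @(1, 1)

Answer: 1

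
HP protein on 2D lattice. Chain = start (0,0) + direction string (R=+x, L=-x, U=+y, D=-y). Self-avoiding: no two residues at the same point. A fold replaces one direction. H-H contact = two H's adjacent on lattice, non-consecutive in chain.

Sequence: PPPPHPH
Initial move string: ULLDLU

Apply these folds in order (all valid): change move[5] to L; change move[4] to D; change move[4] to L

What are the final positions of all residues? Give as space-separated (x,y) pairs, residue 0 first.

Answer: (0,0) (0,1) (-1,1) (-2,1) (-2,0) (-3,0) (-4,0)

Derivation:
Initial moves: ULLDLU
Fold: move[5]->L => ULLDLL (positions: [(0, 0), (0, 1), (-1, 1), (-2, 1), (-2, 0), (-3, 0), (-4, 0)])
Fold: move[4]->D => ULLDDL (positions: [(0, 0), (0, 1), (-1, 1), (-2, 1), (-2, 0), (-2, -1), (-3, -1)])
Fold: move[4]->L => ULLDLL (positions: [(0, 0), (0, 1), (-1, 1), (-2, 1), (-2, 0), (-3, 0), (-4, 0)])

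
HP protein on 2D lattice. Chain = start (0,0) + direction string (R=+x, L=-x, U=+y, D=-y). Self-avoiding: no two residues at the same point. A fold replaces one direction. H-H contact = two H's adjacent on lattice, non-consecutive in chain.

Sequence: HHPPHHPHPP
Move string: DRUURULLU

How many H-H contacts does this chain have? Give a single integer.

Answer: 1

Derivation:
Positions: [(0, 0), (0, -1), (1, -1), (1, 0), (1, 1), (2, 1), (2, 2), (1, 2), (0, 2), (0, 3)]
H-H contact: residue 4 @(1,1) - residue 7 @(1, 2)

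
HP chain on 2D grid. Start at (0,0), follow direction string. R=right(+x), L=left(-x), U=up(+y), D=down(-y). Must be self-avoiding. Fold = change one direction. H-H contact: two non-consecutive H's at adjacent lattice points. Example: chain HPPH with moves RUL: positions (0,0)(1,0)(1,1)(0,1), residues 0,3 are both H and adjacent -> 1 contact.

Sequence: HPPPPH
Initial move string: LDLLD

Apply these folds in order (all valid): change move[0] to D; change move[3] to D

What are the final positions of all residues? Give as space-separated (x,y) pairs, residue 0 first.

Answer: (0,0) (0,-1) (0,-2) (-1,-2) (-1,-3) (-1,-4)

Derivation:
Initial moves: LDLLD
Fold: move[0]->D => DDLLD (positions: [(0, 0), (0, -1), (0, -2), (-1, -2), (-2, -2), (-2, -3)])
Fold: move[3]->D => DDLDD (positions: [(0, 0), (0, -1), (0, -2), (-1, -2), (-1, -3), (-1, -4)])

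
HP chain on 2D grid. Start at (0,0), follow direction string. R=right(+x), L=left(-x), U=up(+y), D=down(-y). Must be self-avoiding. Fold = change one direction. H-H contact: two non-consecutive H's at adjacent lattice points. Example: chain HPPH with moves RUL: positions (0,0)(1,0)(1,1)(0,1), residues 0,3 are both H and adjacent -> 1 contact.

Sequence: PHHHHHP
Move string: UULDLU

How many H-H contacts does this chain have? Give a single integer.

Answer: 1

Derivation:
Positions: [(0, 0), (0, 1), (0, 2), (-1, 2), (-1, 1), (-2, 1), (-2, 2)]
H-H contact: residue 1 @(0,1) - residue 4 @(-1, 1)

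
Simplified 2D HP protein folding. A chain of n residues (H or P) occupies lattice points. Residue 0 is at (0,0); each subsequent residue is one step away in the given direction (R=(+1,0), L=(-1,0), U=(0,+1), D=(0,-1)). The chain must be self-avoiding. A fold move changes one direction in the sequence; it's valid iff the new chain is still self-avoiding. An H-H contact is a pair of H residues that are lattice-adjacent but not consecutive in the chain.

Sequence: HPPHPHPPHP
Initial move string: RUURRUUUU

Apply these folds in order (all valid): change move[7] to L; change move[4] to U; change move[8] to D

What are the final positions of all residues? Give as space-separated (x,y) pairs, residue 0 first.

Initial moves: RUURRUUUU
Fold: move[7]->L => RUURRUULU (positions: [(0, 0), (1, 0), (1, 1), (1, 2), (2, 2), (3, 2), (3, 3), (3, 4), (2, 4), (2, 5)])
Fold: move[4]->U => RUURUUULU (positions: [(0, 0), (1, 0), (1, 1), (1, 2), (2, 2), (2, 3), (2, 4), (2, 5), (1, 5), (1, 6)])
Fold: move[8]->D => RUURUUULD (positions: [(0, 0), (1, 0), (1, 1), (1, 2), (2, 2), (2, 3), (2, 4), (2, 5), (1, 5), (1, 4)])

Answer: (0,0) (1,0) (1,1) (1,2) (2,2) (2,3) (2,4) (2,5) (1,5) (1,4)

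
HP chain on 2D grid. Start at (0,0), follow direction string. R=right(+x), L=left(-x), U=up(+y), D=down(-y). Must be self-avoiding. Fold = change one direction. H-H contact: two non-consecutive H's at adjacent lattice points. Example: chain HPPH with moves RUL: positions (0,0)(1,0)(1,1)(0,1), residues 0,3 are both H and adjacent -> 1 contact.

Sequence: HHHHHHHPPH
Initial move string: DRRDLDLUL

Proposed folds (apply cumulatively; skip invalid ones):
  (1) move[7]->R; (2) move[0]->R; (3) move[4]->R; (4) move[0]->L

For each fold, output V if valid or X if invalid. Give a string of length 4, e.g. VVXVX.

Initial: DRRDLDLUL -> [(0, 0), (0, -1), (1, -1), (2, -1), (2, -2), (1, -2), (1, -3), (0, -3), (0, -2), (-1, -2)]
Fold 1: move[7]->R => DRRDLDLRL INVALID (collision), skipped
Fold 2: move[0]->R => RRRDLDLUL VALID
Fold 3: move[4]->R => RRRDRDLUL INVALID (collision), skipped
Fold 4: move[0]->L => LRRDLDLUL INVALID (collision), skipped

Answer: XVXX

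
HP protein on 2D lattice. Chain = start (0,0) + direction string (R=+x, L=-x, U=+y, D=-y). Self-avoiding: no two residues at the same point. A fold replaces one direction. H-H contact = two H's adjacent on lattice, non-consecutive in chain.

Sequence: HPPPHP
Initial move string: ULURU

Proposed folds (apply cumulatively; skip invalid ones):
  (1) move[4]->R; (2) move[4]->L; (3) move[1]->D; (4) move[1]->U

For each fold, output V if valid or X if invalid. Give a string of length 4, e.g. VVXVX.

Initial: ULURU -> [(0, 0), (0, 1), (-1, 1), (-1, 2), (0, 2), (0, 3)]
Fold 1: move[4]->R => ULURR VALID
Fold 2: move[4]->L => ULURL INVALID (collision), skipped
Fold 3: move[1]->D => UDURR INVALID (collision), skipped
Fold 4: move[1]->U => UUURR VALID

Answer: VXXV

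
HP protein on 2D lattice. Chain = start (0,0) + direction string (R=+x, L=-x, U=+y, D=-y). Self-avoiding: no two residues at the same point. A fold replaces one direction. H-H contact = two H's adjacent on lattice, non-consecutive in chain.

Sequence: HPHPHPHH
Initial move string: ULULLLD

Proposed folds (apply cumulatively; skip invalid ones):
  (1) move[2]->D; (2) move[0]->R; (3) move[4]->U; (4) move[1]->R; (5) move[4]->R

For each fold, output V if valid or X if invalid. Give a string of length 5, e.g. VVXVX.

Answer: VXVXX

Derivation:
Initial: ULULLLD -> [(0, 0), (0, 1), (-1, 1), (-1, 2), (-2, 2), (-3, 2), (-4, 2), (-4, 1)]
Fold 1: move[2]->D => ULDLLLD VALID
Fold 2: move[0]->R => RLDLLLD INVALID (collision), skipped
Fold 3: move[4]->U => ULDLULD VALID
Fold 4: move[1]->R => URDLULD INVALID (collision), skipped
Fold 5: move[4]->R => ULDLRLD INVALID (collision), skipped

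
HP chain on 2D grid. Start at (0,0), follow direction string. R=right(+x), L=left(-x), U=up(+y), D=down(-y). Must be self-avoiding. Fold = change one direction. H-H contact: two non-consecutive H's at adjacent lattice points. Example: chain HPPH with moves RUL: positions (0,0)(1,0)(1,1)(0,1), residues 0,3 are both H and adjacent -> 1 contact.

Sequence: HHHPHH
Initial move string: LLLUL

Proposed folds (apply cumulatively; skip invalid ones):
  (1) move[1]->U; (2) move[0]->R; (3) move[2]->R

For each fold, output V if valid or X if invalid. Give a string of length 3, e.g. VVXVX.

Initial: LLLUL -> [(0, 0), (-1, 0), (-2, 0), (-3, 0), (-3, 1), (-4, 1)]
Fold 1: move[1]->U => LULUL VALID
Fold 2: move[0]->R => RULUL VALID
Fold 3: move[2]->R => RURUL VALID

Answer: VVV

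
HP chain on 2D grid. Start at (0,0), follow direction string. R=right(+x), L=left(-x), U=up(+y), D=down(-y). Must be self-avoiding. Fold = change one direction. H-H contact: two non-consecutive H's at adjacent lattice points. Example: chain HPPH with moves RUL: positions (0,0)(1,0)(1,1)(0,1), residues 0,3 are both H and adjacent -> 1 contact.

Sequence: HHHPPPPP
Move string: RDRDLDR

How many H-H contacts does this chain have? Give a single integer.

Positions: [(0, 0), (1, 0), (1, -1), (2, -1), (2, -2), (1, -2), (1, -3), (2, -3)]
No H-H contacts found.

Answer: 0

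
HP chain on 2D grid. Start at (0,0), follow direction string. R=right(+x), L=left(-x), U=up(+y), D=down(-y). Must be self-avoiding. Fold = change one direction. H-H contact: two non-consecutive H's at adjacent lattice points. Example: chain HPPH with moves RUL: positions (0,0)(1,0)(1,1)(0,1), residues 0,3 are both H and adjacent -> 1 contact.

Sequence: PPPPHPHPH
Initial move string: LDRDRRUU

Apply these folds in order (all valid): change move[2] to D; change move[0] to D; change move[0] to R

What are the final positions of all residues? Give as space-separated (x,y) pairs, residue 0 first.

Initial moves: LDRDRRUU
Fold: move[2]->D => LDDDRRUU (positions: [(0, 0), (-1, 0), (-1, -1), (-1, -2), (-1, -3), (0, -3), (1, -3), (1, -2), (1, -1)])
Fold: move[0]->D => DDDDRRUU (positions: [(0, 0), (0, -1), (0, -2), (0, -3), (0, -4), (1, -4), (2, -4), (2, -3), (2, -2)])
Fold: move[0]->R => RDDDRRUU (positions: [(0, 0), (1, 0), (1, -1), (1, -2), (1, -3), (2, -3), (3, -3), (3, -2), (3, -1)])

Answer: (0,0) (1,0) (1,-1) (1,-2) (1,-3) (2,-3) (3,-3) (3,-2) (3,-1)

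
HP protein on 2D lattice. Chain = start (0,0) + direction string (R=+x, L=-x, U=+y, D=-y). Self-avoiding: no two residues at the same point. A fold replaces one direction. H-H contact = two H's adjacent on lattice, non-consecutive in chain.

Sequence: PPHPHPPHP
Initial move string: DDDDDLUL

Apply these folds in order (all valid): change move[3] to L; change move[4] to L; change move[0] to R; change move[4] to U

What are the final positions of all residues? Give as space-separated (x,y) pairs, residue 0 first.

Initial moves: DDDDDLUL
Fold: move[3]->L => DDDLDLUL (positions: [(0, 0), (0, -1), (0, -2), (0, -3), (-1, -3), (-1, -4), (-2, -4), (-2, -3), (-3, -3)])
Fold: move[4]->L => DDDLLLUL (positions: [(0, 0), (0, -1), (0, -2), (0, -3), (-1, -3), (-2, -3), (-3, -3), (-3, -2), (-4, -2)])
Fold: move[0]->R => RDDLLLUL (positions: [(0, 0), (1, 0), (1, -1), (1, -2), (0, -2), (-1, -2), (-2, -2), (-2, -1), (-3, -1)])
Fold: move[4]->U => RDDLULUL (positions: [(0, 0), (1, 0), (1, -1), (1, -2), (0, -2), (0, -1), (-1, -1), (-1, 0), (-2, 0)])

Answer: (0,0) (1,0) (1,-1) (1,-2) (0,-2) (0,-1) (-1,-1) (-1,0) (-2,0)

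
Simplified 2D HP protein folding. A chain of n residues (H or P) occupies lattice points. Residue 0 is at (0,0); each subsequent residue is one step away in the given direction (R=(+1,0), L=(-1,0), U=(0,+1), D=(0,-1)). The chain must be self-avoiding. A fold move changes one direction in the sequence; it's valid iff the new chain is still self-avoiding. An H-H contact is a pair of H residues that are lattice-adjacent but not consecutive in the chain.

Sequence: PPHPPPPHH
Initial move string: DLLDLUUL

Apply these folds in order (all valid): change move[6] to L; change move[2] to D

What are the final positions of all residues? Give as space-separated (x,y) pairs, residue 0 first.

Answer: (0,0) (0,-1) (-1,-1) (-1,-2) (-1,-3) (-2,-3) (-2,-2) (-3,-2) (-4,-2)

Derivation:
Initial moves: DLLDLUUL
Fold: move[6]->L => DLLDLULL (positions: [(0, 0), (0, -1), (-1, -1), (-2, -1), (-2, -2), (-3, -2), (-3, -1), (-4, -1), (-5, -1)])
Fold: move[2]->D => DLDDLULL (positions: [(0, 0), (0, -1), (-1, -1), (-1, -2), (-1, -3), (-2, -3), (-2, -2), (-3, -2), (-4, -2)])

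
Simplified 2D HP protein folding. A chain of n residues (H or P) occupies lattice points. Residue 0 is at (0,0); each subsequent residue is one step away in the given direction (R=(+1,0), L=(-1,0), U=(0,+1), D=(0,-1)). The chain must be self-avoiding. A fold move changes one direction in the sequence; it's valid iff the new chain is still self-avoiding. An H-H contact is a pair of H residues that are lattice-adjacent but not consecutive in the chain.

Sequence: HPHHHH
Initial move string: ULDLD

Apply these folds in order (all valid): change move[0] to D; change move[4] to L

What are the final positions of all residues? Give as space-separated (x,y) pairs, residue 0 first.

Answer: (0,0) (0,-1) (-1,-1) (-1,-2) (-2,-2) (-3,-2)

Derivation:
Initial moves: ULDLD
Fold: move[0]->D => DLDLD (positions: [(0, 0), (0, -1), (-1, -1), (-1, -2), (-2, -2), (-2, -3)])
Fold: move[4]->L => DLDLL (positions: [(0, 0), (0, -1), (-1, -1), (-1, -2), (-2, -2), (-3, -2)])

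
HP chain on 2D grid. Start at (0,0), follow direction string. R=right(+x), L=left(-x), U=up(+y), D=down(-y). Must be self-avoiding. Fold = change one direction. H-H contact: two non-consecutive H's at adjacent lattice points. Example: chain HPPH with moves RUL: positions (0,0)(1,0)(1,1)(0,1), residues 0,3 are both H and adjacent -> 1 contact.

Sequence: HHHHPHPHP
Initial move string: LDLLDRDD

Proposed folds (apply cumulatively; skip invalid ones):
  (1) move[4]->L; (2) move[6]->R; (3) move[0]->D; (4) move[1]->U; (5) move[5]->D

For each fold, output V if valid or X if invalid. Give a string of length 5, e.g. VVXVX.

Answer: XVVXV

Derivation:
Initial: LDLLDRDD -> [(0, 0), (-1, 0), (-1, -1), (-2, -1), (-3, -1), (-3, -2), (-2, -2), (-2, -3), (-2, -4)]
Fold 1: move[4]->L => LDLLLRDD INVALID (collision), skipped
Fold 2: move[6]->R => LDLLDRRD VALID
Fold 3: move[0]->D => DDLLDRRD VALID
Fold 4: move[1]->U => DULLDRRD INVALID (collision), skipped
Fold 5: move[5]->D => DDLLDDRD VALID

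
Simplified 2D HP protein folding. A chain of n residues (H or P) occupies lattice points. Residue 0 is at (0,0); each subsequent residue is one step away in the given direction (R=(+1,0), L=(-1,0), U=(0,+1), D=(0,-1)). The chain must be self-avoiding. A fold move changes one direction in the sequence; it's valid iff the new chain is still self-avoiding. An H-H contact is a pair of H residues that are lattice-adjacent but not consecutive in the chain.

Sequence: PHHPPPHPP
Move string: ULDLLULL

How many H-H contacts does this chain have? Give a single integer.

Answer: 0

Derivation:
Positions: [(0, 0), (0, 1), (-1, 1), (-1, 0), (-2, 0), (-3, 0), (-3, 1), (-4, 1), (-5, 1)]
No H-H contacts found.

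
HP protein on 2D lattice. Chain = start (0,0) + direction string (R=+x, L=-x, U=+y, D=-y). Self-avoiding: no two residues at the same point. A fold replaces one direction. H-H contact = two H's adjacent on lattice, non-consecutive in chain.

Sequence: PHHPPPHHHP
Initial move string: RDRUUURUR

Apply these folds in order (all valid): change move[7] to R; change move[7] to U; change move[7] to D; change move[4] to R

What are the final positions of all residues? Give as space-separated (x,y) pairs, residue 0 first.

Initial moves: RDRUUURUR
Fold: move[7]->R => RDRUUURRR (positions: [(0, 0), (1, 0), (1, -1), (2, -1), (2, 0), (2, 1), (2, 2), (3, 2), (4, 2), (5, 2)])
Fold: move[7]->U => RDRUUURUR (positions: [(0, 0), (1, 0), (1, -1), (2, -1), (2, 0), (2, 1), (2, 2), (3, 2), (3, 3), (4, 3)])
Fold: move[7]->D => RDRUUURDR (positions: [(0, 0), (1, 0), (1, -1), (2, -1), (2, 0), (2, 1), (2, 2), (3, 2), (3, 1), (4, 1)])
Fold: move[4]->R => RDRURURDR (positions: [(0, 0), (1, 0), (1, -1), (2, -1), (2, 0), (3, 0), (3, 1), (4, 1), (4, 0), (5, 0)])

Answer: (0,0) (1,0) (1,-1) (2,-1) (2,0) (3,0) (3,1) (4,1) (4,0) (5,0)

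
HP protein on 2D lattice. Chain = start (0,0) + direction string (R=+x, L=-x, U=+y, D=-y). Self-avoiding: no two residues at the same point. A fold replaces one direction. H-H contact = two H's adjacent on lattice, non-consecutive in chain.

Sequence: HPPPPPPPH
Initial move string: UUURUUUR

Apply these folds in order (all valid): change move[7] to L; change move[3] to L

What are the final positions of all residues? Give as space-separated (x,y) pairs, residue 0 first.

Initial moves: UUURUUUR
Fold: move[7]->L => UUURUUUL (positions: [(0, 0), (0, 1), (0, 2), (0, 3), (1, 3), (1, 4), (1, 5), (1, 6), (0, 6)])
Fold: move[3]->L => UUULUUUL (positions: [(0, 0), (0, 1), (0, 2), (0, 3), (-1, 3), (-1, 4), (-1, 5), (-1, 6), (-2, 6)])

Answer: (0,0) (0,1) (0,2) (0,3) (-1,3) (-1,4) (-1,5) (-1,6) (-2,6)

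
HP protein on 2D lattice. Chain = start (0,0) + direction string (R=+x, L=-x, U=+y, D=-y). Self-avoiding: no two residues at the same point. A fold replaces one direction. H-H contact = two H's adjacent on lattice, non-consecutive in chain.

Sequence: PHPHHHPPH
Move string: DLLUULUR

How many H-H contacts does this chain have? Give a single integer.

Positions: [(0, 0), (0, -1), (-1, -1), (-2, -1), (-2, 0), (-2, 1), (-3, 1), (-3, 2), (-2, 2)]
H-H contact: residue 5 @(-2,1) - residue 8 @(-2, 2)

Answer: 1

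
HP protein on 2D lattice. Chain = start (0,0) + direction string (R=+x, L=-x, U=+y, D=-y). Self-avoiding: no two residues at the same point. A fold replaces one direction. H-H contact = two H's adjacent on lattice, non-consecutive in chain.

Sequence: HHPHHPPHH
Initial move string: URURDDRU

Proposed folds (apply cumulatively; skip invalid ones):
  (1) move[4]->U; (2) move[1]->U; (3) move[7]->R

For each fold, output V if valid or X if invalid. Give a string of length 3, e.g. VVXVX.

Initial: URURDDRU -> [(0, 0), (0, 1), (1, 1), (1, 2), (2, 2), (2, 1), (2, 0), (3, 0), (3, 1)]
Fold 1: move[4]->U => URURUDRU INVALID (collision), skipped
Fold 2: move[1]->U => UUURDDRU VALID
Fold 3: move[7]->R => UUURDDRR VALID

Answer: XVV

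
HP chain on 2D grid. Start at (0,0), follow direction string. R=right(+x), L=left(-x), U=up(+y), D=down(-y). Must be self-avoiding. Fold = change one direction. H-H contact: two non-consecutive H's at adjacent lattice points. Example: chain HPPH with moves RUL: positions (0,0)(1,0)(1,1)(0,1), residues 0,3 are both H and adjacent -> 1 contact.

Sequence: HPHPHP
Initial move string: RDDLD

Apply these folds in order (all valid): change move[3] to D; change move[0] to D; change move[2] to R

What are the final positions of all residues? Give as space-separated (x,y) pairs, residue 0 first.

Answer: (0,0) (0,-1) (0,-2) (1,-2) (1,-3) (1,-4)

Derivation:
Initial moves: RDDLD
Fold: move[3]->D => RDDDD (positions: [(0, 0), (1, 0), (1, -1), (1, -2), (1, -3), (1, -4)])
Fold: move[0]->D => DDDDD (positions: [(0, 0), (0, -1), (0, -2), (0, -3), (0, -4), (0, -5)])
Fold: move[2]->R => DDRDD (positions: [(0, 0), (0, -1), (0, -2), (1, -2), (1, -3), (1, -4)])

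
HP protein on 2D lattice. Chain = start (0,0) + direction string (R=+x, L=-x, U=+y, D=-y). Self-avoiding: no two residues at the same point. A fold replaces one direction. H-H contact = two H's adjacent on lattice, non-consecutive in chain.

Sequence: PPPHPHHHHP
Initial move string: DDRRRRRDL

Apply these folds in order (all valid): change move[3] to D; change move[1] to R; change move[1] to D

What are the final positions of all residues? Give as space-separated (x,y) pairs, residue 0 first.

Answer: (0,0) (0,-1) (0,-2) (1,-2) (1,-3) (2,-3) (3,-3) (4,-3) (4,-4) (3,-4)

Derivation:
Initial moves: DDRRRRRDL
Fold: move[3]->D => DDRDRRRDL (positions: [(0, 0), (0, -1), (0, -2), (1, -2), (1, -3), (2, -3), (3, -3), (4, -3), (4, -4), (3, -4)])
Fold: move[1]->R => DRRDRRRDL (positions: [(0, 0), (0, -1), (1, -1), (2, -1), (2, -2), (3, -2), (4, -2), (5, -2), (5, -3), (4, -3)])
Fold: move[1]->D => DDRDRRRDL (positions: [(0, 0), (0, -1), (0, -2), (1, -2), (1, -3), (2, -3), (3, -3), (4, -3), (4, -4), (3, -4)])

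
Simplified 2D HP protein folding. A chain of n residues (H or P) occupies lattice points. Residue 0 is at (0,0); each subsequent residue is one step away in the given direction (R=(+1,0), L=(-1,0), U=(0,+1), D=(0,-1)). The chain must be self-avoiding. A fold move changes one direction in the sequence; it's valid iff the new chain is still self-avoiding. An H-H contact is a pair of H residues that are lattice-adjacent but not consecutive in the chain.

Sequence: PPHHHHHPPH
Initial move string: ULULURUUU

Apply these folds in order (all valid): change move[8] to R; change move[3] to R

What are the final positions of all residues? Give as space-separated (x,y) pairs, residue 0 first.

Answer: (0,0) (0,1) (-1,1) (-1,2) (0,2) (0,3) (1,3) (1,4) (1,5) (2,5)

Derivation:
Initial moves: ULULURUUU
Fold: move[8]->R => ULULURUUR (positions: [(0, 0), (0, 1), (-1, 1), (-1, 2), (-2, 2), (-2, 3), (-1, 3), (-1, 4), (-1, 5), (0, 5)])
Fold: move[3]->R => ULURURUUR (positions: [(0, 0), (0, 1), (-1, 1), (-1, 2), (0, 2), (0, 3), (1, 3), (1, 4), (1, 5), (2, 5)])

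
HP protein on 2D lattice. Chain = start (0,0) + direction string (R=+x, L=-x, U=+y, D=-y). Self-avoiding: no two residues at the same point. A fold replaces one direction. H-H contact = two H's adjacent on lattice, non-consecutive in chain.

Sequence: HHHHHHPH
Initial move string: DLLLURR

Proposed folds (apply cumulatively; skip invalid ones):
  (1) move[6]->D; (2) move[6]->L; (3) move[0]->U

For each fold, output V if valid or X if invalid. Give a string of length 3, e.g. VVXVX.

Answer: XXV

Derivation:
Initial: DLLLURR -> [(0, 0), (0, -1), (-1, -1), (-2, -1), (-3, -1), (-3, 0), (-2, 0), (-1, 0)]
Fold 1: move[6]->D => DLLLURD INVALID (collision), skipped
Fold 2: move[6]->L => DLLLURL INVALID (collision), skipped
Fold 3: move[0]->U => ULLLURR VALID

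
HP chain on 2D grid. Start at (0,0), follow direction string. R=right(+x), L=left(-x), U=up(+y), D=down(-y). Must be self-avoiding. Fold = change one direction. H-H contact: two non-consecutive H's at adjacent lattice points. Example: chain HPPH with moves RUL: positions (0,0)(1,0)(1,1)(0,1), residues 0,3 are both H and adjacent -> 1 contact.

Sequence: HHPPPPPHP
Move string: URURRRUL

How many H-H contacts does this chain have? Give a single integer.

Answer: 0

Derivation:
Positions: [(0, 0), (0, 1), (1, 1), (1, 2), (2, 2), (3, 2), (4, 2), (4, 3), (3, 3)]
No H-H contacts found.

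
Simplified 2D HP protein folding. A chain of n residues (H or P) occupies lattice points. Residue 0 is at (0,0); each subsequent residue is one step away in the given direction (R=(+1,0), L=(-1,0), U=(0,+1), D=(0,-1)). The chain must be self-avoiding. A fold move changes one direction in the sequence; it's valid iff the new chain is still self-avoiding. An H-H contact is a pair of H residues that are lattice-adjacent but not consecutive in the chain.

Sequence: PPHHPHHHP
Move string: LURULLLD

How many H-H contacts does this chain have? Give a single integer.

Positions: [(0, 0), (-1, 0), (-1, 1), (0, 1), (0, 2), (-1, 2), (-2, 2), (-3, 2), (-3, 1)]
H-H contact: residue 2 @(-1,1) - residue 5 @(-1, 2)

Answer: 1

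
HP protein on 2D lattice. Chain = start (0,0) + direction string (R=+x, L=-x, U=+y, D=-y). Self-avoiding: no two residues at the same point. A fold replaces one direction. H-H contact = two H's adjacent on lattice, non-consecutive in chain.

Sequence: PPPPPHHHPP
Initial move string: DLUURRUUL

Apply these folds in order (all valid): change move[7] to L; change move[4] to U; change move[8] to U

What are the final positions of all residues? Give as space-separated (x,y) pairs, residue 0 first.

Initial moves: DLUURRUUL
Fold: move[7]->L => DLUURRULL (positions: [(0, 0), (0, -1), (-1, -1), (-1, 0), (-1, 1), (0, 1), (1, 1), (1, 2), (0, 2), (-1, 2)])
Fold: move[4]->U => DLUUURULL (positions: [(0, 0), (0, -1), (-1, -1), (-1, 0), (-1, 1), (-1, 2), (0, 2), (0, 3), (-1, 3), (-2, 3)])
Fold: move[8]->U => DLUUURULU (positions: [(0, 0), (0, -1), (-1, -1), (-1, 0), (-1, 1), (-1, 2), (0, 2), (0, 3), (-1, 3), (-1, 4)])

Answer: (0,0) (0,-1) (-1,-1) (-1,0) (-1,1) (-1,2) (0,2) (0,3) (-1,3) (-1,4)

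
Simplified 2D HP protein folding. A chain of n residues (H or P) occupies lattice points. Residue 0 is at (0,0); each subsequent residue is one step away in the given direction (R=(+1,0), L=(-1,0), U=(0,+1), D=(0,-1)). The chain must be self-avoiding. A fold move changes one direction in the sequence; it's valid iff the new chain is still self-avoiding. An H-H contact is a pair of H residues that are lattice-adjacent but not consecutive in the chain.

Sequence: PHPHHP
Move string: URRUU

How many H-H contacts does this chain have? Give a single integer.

Positions: [(0, 0), (0, 1), (1, 1), (2, 1), (2, 2), (2, 3)]
No H-H contacts found.

Answer: 0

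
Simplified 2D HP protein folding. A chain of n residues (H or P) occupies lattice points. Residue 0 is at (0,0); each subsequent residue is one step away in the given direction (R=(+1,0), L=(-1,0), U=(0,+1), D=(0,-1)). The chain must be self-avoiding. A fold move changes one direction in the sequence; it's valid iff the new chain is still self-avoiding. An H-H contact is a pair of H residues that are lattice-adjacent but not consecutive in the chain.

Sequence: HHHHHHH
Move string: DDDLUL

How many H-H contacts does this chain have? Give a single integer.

Positions: [(0, 0), (0, -1), (0, -2), (0, -3), (-1, -3), (-1, -2), (-2, -2)]
H-H contact: residue 2 @(0,-2) - residue 5 @(-1, -2)

Answer: 1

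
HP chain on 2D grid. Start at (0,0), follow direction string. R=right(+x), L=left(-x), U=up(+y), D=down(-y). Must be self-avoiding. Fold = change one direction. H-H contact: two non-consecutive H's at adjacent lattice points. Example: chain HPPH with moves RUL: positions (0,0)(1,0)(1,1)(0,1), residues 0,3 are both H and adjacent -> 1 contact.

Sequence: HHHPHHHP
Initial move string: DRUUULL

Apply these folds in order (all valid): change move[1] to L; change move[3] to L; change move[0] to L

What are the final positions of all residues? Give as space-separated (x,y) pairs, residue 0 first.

Initial moves: DRUUULL
Fold: move[1]->L => DLUUULL (positions: [(0, 0), (0, -1), (-1, -1), (-1, 0), (-1, 1), (-1, 2), (-2, 2), (-3, 2)])
Fold: move[3]->L => DLULULL (positions: [(0, 0), (0, -1), (-1, -1), (-1, 0), (-2, 0), (-2, 1), (-3, 1), (-4, 1)])
Fold: move[0]->L => LLULULL (positions: [(0, 0), (-1, 0), (-2, 0), (-2, 1), (-3, 1), (-3, 2), (-4, 2), (-5, 2)])

Answer: (0,0) (-1,0) (-2,0) (-2,1) (-3,1) (-3,2) (-4,2) (-5,2)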